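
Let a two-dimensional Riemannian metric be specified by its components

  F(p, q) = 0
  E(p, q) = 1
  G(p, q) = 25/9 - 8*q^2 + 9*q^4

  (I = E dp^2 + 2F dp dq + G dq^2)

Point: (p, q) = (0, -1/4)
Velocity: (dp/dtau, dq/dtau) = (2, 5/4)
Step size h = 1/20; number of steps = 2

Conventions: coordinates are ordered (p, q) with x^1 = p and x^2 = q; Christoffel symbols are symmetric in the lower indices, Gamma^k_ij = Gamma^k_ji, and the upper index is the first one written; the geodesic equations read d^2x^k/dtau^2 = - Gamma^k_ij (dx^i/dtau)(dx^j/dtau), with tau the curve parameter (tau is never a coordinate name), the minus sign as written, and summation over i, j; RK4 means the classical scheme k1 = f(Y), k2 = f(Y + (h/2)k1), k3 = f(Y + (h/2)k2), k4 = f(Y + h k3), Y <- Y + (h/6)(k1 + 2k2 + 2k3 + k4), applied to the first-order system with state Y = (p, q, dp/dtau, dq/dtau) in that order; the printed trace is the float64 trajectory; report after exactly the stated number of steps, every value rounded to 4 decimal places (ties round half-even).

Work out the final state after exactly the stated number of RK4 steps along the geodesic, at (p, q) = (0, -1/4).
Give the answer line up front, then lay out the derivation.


Answer: p = 0.2000, q = -0.1296, dp/dtau = 2.0000, dq/dtau = 1.1687

f(Y) = (dp/dtau, dq/dtau, -Gamma^p_ij Y'^i Y'^j, -Gamma^q_ij Y'^i Y'^j) with the Gammas evaluated at the stage position; h = 0.050000; intermediate values shown to 6 dp
step 0: p = 0.0000, q = -0.2500, dp/dtau = 2.0000, dq/dtau = 1.2500
step 1:
  k1: at (p, q) = (0.000000, -0.250000), (dp/dtau, dq/dtau) = (2.000000, 1.250000); Gamma_ppp = 0.000000, Gamma_ppq = 0.000000, Gamma_pqq = 0.000000, Gamma_qpp = 0.000000, Gamma_qpq = 0.000000, Gamma_qqq = 0.743104; k1 = (2.000000, 1.250000, 0.000000, -1.161100)
  k2: at (p, q) = (0.050000, -0.218750), (dp/dtau, dq/dtau) = (2.000000, 1.220973); Gamma_ppp = 0.000000, Gamma_ppq = 0.000000, Gamma_pqq = 0.000000, Gamma_qpp = 0.000000, Gamma_qpq = 0.000000, Gamma_qqq = 0.646465; k2 = (2.000000, 1.220973, 0.000000, -0.963734)
  k3: at (p, q) = (0.050000, -0.219476), (dp/dtau, dq/dtau) = (2.000000, 1.225907); Gamma_ppp = 0.000000, Gamma_ppq = 0.000000, Gamma_pqq = 0.000000, Gamma_qpp = 0.000000, Gamma_qpq = 0.000000, Gamma_qqq = 0.648699; k3 = (2.000000, 1.225907, 0.000000, -0.974896)
  k4: at (p, q) = (0.100000, -0.188705), (dp/dtau, dq/dtau) = (2.000000, 1.201255); Gamma_ppp = 0.000000, Gamma_ppq = 0.000000, Gamma_pqq = 0.000000, Gamma_qpp = 0.000000, Gamma_qpq = 0.000000, Gamma_qqq = 0.554516; k4 = (2.000000, 1.201255, 0.000000, -0.800175)
  Y <- Y + (h/6)(k1 + 2k2 + 2k3 + k4): p = 0.1000, q = -0.1888, dp/dtau = 2.0000, dq/dtau = 1.2013
step 2:
  k1: at (p, q) = (0.100000, -0.188792), (dp/dtau, dq/dtau) = (2.000000, 1.201346); Gamma_ppp = 0.000000, Gamma_ppq = 0.000000, Gamma_pqq = 0.000000, Gamma_qpp = 0.000000, Gamma_qpq = 0.000000, Gamma_qqq = 0.554781; k1 = (2.000000, 1.201346, 0.000000, -0.800677)
  k2: at (p, q) = (0.150000, -0.158758), (dp/dtau, dq/dtau) = (2.000000, 1.181329); Gamma_ppp = 0.000000, Gamma_ppq = 0.000000, Gamma_pqq = 0.000000, Gamma_qpp = 0.000000, Gamma_qpq = 0.000000, Gamma_qqq = 0.464021; k2 = (2.000000, 1.181329, 0.000000, -0.647559)
  k3: at (p, q) = (0.150000, -0.159258), (dp/dtau, dq/dtau) = (2.000000, 1.185157); Gamma_ppp = 0.000000, Gamma_ppq = 0.000000, Gamma_pqq = 0.000000, Gamma_qpp = 0.000000, Gamma_qpq = 0.000000, Gamma_qqq = 0.465524; k3 = (2.000000, 1.185157, 0.000000, -0.653873)
  k4: at (p, q) = (0.200000, -0.129534), (dp/dtau, dq/dtau) = (2.000000, 1.168652); Gamma_ppp = 0.000000, Gamma_ppq = 0.000000, Gamma_pqq = 0.000000, Gamma_qpp = 0.000000, Gamma_qpq = 0.000000, Gamma_qqq = 0.376840; k4 = (2.000000, 1.168652, 0.000000, -0.514668)
  Y <- Y + (h/6)(k1 + 2k2 + 2k3 + k4): p = 0.2000, q = -0.1296, dp/dtau = 2.0000, dq/dtau = 1.1687


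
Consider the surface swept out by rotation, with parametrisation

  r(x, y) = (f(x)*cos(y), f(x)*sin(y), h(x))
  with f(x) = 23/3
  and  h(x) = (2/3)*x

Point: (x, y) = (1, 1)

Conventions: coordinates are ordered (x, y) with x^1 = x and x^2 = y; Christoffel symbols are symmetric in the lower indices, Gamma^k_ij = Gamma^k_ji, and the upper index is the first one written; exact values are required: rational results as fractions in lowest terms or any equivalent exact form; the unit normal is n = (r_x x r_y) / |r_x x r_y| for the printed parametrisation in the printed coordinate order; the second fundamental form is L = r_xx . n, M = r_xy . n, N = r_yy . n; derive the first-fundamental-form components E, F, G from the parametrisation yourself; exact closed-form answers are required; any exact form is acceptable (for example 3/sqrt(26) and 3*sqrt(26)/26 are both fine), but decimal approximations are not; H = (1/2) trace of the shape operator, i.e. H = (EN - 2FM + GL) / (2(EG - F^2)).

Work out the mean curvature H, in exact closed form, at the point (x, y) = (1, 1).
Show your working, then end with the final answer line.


f = 23/3, f' = 0, f'' = 0, h' = 2/3, h'' = 0
E = 4/9, F = 0, G = 529/9; answer radicand W^2 = 4/9
unnormalised second-form numerators: l = 0, m = 0, n = 46/9; L = l/sqrt(4/9), and similarly M = m/sqrt(W^2), N = n/sqrt(W^2)
H = (E*n - 2*F*m + G*l) / (2*(EG - F^2)*sqrt(W^2)); E*n - 2*F*m + G*l = 184/81, EG - F^2 = 2116/81, so H = (1/23)/sqrt(4/9)

Answer: H = 3/46


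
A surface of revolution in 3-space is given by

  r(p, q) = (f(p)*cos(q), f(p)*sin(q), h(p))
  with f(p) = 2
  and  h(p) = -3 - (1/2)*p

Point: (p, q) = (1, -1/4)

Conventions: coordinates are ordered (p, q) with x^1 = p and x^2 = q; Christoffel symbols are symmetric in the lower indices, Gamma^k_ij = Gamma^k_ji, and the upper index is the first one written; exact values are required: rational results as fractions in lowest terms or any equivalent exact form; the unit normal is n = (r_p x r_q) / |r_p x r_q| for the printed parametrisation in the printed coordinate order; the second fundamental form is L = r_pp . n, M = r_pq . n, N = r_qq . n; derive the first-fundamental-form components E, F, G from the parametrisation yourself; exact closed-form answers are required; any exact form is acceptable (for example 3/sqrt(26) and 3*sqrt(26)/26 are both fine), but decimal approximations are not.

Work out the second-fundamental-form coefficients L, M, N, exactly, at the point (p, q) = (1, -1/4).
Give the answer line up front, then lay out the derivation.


Answer: L = 0, M = 0, N = -2

f = 2, f' = 0, f'' = 0, h' = -1/2, h'' = 0
E = 1/4, F = 0, G = 4; answer radicand W^2 = 1/4
unnormalised second-form numerators: l = 0, m = 0, n = -1; L = l/sqrt(1/4), and similarly M = m/sqrt(W^2), N = n/sqrt(W^2)


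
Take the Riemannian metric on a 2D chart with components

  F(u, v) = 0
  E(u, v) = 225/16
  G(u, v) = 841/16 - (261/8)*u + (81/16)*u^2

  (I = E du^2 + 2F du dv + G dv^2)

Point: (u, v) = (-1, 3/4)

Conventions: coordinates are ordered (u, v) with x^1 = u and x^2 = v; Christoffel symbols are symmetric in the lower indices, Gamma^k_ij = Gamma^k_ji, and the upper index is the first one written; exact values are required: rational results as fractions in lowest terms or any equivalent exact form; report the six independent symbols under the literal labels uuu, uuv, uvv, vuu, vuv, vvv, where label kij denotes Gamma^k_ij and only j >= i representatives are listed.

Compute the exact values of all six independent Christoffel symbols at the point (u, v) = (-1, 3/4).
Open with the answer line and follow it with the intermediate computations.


Answer: Gamma_uuu = 0, Gamma_uuv = 0, Gamma_uvv = 38/25, Gamma_vuu = 0, Gamma_vuv = -9/38, Gamma_vvv = 0

E = 225/16, F = 0, G = 361/4 at the point
E_u = 0, E_v = 0, F_u = 0, F_v = 0, G_u = -171/4, G_v = 0
EG - F^2 = 81225/64;  g^inv = (64/81225) * [[361/4, 0], [0, 225/16]]
first-kind symbols [ij,l] = (1/2)(d_i g_jl + d_j g_il - d_l g_ij): [uu,u] = E_u/2 = 0, [uu,v] = F_u - E_v/2 = 0, [uv,u] = E_v/2 = 0, [uv,v] = G_u/2 = -171/8, [vv,u] = F_v - G_u/2 = 171/8, [vv,v] = G_v/2 = 0
Gamma^u_ij = (G*[ij,u] - F*[ij,v])/(EG - F^2), Gamma^v_ij = (E*[ij,v] - F*[ij,u])/(EG - F^2)


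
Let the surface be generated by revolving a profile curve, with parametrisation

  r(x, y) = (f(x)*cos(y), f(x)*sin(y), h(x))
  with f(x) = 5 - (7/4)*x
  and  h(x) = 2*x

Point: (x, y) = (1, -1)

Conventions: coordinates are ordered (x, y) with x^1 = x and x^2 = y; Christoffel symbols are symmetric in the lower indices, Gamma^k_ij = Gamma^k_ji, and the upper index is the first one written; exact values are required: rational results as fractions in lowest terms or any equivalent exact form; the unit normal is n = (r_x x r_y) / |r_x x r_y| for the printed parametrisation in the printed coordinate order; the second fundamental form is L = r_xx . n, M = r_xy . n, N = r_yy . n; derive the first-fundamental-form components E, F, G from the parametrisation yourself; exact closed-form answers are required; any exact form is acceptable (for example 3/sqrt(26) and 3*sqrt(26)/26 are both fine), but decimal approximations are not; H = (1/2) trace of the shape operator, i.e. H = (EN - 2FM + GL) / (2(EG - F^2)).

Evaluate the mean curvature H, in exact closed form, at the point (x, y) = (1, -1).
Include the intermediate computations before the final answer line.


f = 13/4, f' = -7/4, f'' = 0, h' = 2, h'' = 0
E = 113/16, F = 0, G = 169/16; answer radicand W^2 = 113/16
unnormalised second-form numerators: l = 0, m = 0, n = 13/2; L = l/sqrt(113/16), and similarly M = m/sqrt(W^2), N = n/sqrt(W^2)
H = (E*n - 2*F*m + G*l) / (2*(EG - F^2)*sqrt(W^2)); E*n - 2*F*m + G*l = 1469/32, EG - F^2 = 19097/256, so H = (4/13)/sqrt(113/16)

Answer: H = 16*sqrt(113)/1469


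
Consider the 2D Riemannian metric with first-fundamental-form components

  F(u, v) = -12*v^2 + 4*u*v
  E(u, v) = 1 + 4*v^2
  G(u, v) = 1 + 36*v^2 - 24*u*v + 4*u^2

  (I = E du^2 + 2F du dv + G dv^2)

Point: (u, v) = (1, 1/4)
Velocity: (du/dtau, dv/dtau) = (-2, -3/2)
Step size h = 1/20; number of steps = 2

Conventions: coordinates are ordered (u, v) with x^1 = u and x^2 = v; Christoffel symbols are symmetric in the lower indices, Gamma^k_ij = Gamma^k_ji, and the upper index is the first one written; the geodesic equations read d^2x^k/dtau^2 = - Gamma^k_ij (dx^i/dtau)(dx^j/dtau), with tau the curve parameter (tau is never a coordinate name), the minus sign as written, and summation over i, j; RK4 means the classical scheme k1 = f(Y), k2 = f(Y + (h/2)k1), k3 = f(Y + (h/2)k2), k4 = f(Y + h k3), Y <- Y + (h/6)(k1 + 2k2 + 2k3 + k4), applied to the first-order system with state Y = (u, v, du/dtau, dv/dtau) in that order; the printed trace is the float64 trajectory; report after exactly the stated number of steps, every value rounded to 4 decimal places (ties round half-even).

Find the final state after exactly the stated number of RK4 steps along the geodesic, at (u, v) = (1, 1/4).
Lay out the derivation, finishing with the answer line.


f(Y) = (du/dtau, dv/dtau, -Gamma^u_ij Y'^i Y'^j, -Gamma^v_ij Y'^i Y'^j) with the Gammas evaluated at the stage position; h = 0.050000; intermediate values shown to 6 dp
step 0: u = 1.0000, v = 0.2500, du/dtau = -2.0000, dv/dtau = -1.5000
step 1:
  k1: at (u, v) = (1.000000, 0.250000), (du/dtau, dv/dtau) = (-2.000000, -1.500000); Gamma_uuu = 0.000000, Gamma_uuv = 0.666667, Gamma_uvv = -2.000000, Gamma_vuu = 0.000000, Gamma_vuv = 0.666667, Gamma_vvv = -2.000000; k1 = (-2.000000, -1.500000, 0.500000, 0.500000)
  k2: at (u, v) = (0.950000, 0.212500), (du/dtau, dv/dtau) = (-1.987500, -1.487500); Gamma_uuu = 0.000000, Gamma_uuv = 0.540971, Gamma_uvv = -1.622912, Gamma_vuu = 0.000000, Gamma_vuv = 0.795545, Gamma_vvv = -2.386635; k2 = (-1.987500, -1.487500, 0.392288, 0.576894)
  k3: at (u, v) = (0.950313, 0.212812), (du/dtau, dv/dtau) = (-1.990193, -1.485578); Gamma_uuu = 0.000000, Gamma_uuv = 0.542121, Gamma_uvv = -1.626364, Gamma_vuu = 0.000000, Gamma_vuv = 0.794474, Gamma_vvv = -2.383423; k3 = (-1.990193, -1.485578, 0.383633, 0.562210)
  k4: at (u, v) = (0.900490, 0.175721), (du/dtau, dv/dtau) = (-1.980818, -1.471889); Gamma_uuu = 0.000000, Gamma_uuv = 0.418134, Gamma_uvv = -1.254401, Gamma_vuu = 0.000000, Gamma_vuv = 0.888343, Gamma_vvv = -2.665029; k4 = (-1.980818, -1.471889, 0.279432, 0.593666)
  Y <- Y + (h/6)(k1 + 2k2 + 2k3 + k4): u = 0.9005, v = 0.1757, du/dtau = -1.9806, dv/dtau = -1.4719
step 2:
  k1: at (u, v) = (0.900532, 0.175683), (du/dtau, dv/dtau) = (-1.980573, -1.471901); Gamma_uuu = 0.000000, Gamma_uuv = 0.417941, Gamma_uvv = -1.253822, Gamma_vuu = 0.000000, Gamma_vuv = 0.888496, Gamma_vvv = -2.665488; k1 = (-1.980573, -1.471901, 0.279629, 0.594461)
  k2: at (u, v) = (0.851017, 0.138885), (du/dtau, dv/dtau) = (-1.973582, -1.457040); Gamma_uuu = 0.000000, Gamma_uuv = 0.303271, Gamma_uvv = -0.909812, Gamma_vuu = 0.000000, Gamma_vuv = 0.948472, Gamma_vvv = -2.845416; k2 = (-1.973582, -1.457040, 0.187336, 0.585889)
  k3: at (u, v) = (0.851192, 0.139257), (du/dtau, dv/dtau) = (-1.975889, -1.457254); Gamma_uuu = 0.000000, Gamma_uuv = 0.304556, Gamma_uvv = -0.913667, Gamma_vuu = 0.000000, Gamma_vuv = 0.947894, Gamma_vvv = -2.843682; k3 = (-1.975889, -1.457254, 0.186395, 0.580132)
  k4: at (u, v) = (0.801737, 0.102820), (du/dtau, dv/dtau) = (-1.971253, -1.442894); Gamma_uuu = 0.000000, Gamma_uuv = 0.204052, Gamma_uvv = -0.612155, Gamma_vuu = 0.000000, Gamma_vuv = 0.978930, Gamma_vvv = -2.936789; k4 = (-1.971253, -1.442894, 0.113700, 0.545473)
  Y <- Y + (h/6)(k1 + 2k2 + 2k3 + k4): u = 0.8018, v = 0.1028, du/dtau = -1.9711, dv/dtau = -1.4430

Answer: u = 0.8018, v = 0.1028, du/dtau = -1.9711, dv/dtau = -1.4430


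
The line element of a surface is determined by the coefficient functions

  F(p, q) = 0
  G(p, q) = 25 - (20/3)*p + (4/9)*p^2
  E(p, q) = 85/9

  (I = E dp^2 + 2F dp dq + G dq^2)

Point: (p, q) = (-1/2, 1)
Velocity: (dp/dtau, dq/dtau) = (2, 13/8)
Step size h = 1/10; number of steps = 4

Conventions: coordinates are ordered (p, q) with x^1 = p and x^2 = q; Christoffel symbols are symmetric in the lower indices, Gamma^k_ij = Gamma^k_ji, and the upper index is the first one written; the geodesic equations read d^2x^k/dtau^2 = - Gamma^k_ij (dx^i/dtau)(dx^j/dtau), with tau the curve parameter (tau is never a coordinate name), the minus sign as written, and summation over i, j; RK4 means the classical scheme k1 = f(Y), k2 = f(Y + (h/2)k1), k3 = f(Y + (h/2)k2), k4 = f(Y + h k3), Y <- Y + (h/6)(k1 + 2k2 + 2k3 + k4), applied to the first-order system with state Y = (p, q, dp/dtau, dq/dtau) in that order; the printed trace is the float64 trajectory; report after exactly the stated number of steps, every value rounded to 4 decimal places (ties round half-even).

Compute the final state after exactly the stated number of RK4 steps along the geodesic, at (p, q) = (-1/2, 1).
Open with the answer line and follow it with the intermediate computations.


Answer: p = 0.2122, q = 1.7164, dp/dtau = 1.5394, dq/dtau = 1.9581

f(Y) = (dp/dtau, dq/dtau, -Gamma^p_ij Y'^i Y'^j, -Gamma^q_ij Y'^i Y'^j) with the Gammas evaluated at the stage position; h = 0.100000; intermediate values shown to 6 dp
step 0: p = -0.5000, q = 1.0000, dp/dtau = 2.0000, dq/dtau = 1.6250
step 1:
  k1: at (p, q) = (-0.500000, 1.000000), (dp/dtau, dq/dtau) = (2.000000, 1.625000); Gamma_ppp = 0.000000, Gamma_ppq = 0.000000, Gamma_pqq = 0.376471, Gamma_qpp = 0.000000, Gamma_qpq = -0.125000, Gamma_qqq = 0.000000; k1 = (2.000000, 1.625000, -0.994118, 0.812500)
  k2: at (p, q) = (-0.400000, 1.081250), (dp/dtau, dq/dtau) = (1.950294, 1.665625); Gamma_ppp = 0.000000, Gamma_ppq = 0.000000, Gamma_pqq = 0.371765, Gamma_qpp = 0.000000, Gamma_qpq = -0.126582, Gamma_qqq = 0.000000; k2 = (1.950294, 1.665625, -1.031389, 0.822395)
  k3: at (p, q) = (-0.402485, 1.083281), (dp/dtau, dq/dtau) = (1.948431, 1.666120); Gamma_ppp = 0.000000, Gamma_ppq = 0.000000, Gamma_pqq = 0.371882, Gamma_qpp = 0.000000, Gamma_qpq = -0.126542, Gamma_qqq = 0.000000; k3 = (1.948431, 1.666120, -1.032327, 0.821594)
  k4: at (p, q) = (-0.305157, 1.166612), (dp/dtau, dq/dtau) = (1.896767, 1.707159); Gamma_ppp = 0.000000, Gamma_ppq = 0.000000, Gamma_pqq = 0.367302, Gamma_qpp = 0.000000, Gamma_qpq = -0.128120, Gamma_qqq = 0.000000; k4 = (1.896767, 1.707159, -1.070461, 0.829729)
  Y <- Y + (h/6)(k1 + 2k2 + 2k3 + k4): p = -0.3051, q = 1.1666, dp/dtau = 1.8968, dq/dtau = 1.7072
step 2:
  k1: at (p, q) = (-0.305096, 1.166594), (dp/dtau, dq/dtau) = (1.896800, 1.707170); Gamma_ppp = 0.000000, Gamma_ppq = 0.000000, Gamma_pqq = 0.367299, Gamma_qpp = 0.000000, Gamma_qpq = -0.128121, Gamma_qqq = 0.000000; k1 = (1.896800, 1.707170, -1.070466, 0.829755)
  k2: at (p, q) = (-0.210256, 1.251953), (dp/dtau, dq/dtau) = (1.843277, 1.748658); Gamma_ppp = 0.000000, Gamma_ppq = 0.000000, Gamma_pqq = 0.362836, Gamma_qpp = 0.000000, Gamma_qpq = -0.129697, Gamma_qqq = 0.000000; k2 = (1.843277, 1.748658, -1.109480, 0.836097)
  k3: at (p, q) = (-0.212933, 1.254027), (dp/dtau, dq/dtau) = (1.841326, 1.748975); Gamma_ppp = 0.000000, Gamma_ppq = 0.000000, Gamma_pqq = 0.362962, Gamma_qpp = 0.000000, Gamma_qpq = -0.129652, Gamma_qqq = 0.000000; k3 = (1.841326, 1.748975, -1.110268, 0.835073)
  k4: at (p, q) = (-0.120964, 1.341492), (dp/dtau, dq/dtau) = (1.785773, 1.790677); Gamma_ppp = 0.000000, Gamma_ppq = 0.000000, Gamma_pqq = 0.358634, Gamma_qpp = 0.000000, Gamma_qpq = -0.131217, Gamma_qqq = 0.000000; k4 = (1.785773, 1.790677, -1.149968, 0.839197)
  Y <- Y + (h/6)(k1 + 2k2 + 2k3 + k4): p = -0.1209, q = 1.3415, dp/dtau = 1.7858, dq/dtau = 1.7907
step 3:
  k1: at (p, q) = (-0.120900, 1.341479), (dp/dtau, dq/dtau) = (1.785801, 1.790692); Gamma_ppp = 0.000000, Gamma_ppq = 0.000000, Gamma_pqq = 0.358631, Gamma_qpp = 0.000000, Gamma_qpq = -0.131218, Gamma_qqq = 0.000000; k1 = (1.785801, 1.790692, -1.149976, 0.839223)
  k2: at (p, q) = (-0.031610, 1.431014), (dp/dtau, dq/dtau) = (1.728302, 1.832653); Gamma_ppp = 0.000000, Gamma_ppq = 0.000000, Gamma_pqq = 0.354429, Gamma_qpp = 0.000000, Gamma_qpq = -0.132774, Gamma_qqq = 0.000000; k2 = (1.728302, 1.832653, -1.190390, 0.841089)
  k3: at (p, q) = (-0.034485, 1.433112), (dp/dtau, dq/dtau) = (1.726281, 1.832746); Gamma_ppp = 0.000000, Gamma_ppq = 0.000000, Gamma_pqq = 0.354564, Gamma_qpp = 0.000000, Gamma_qpq = -0.132723, Gamma_qqq = 0.000000; k3 = (1.726281, 1.832746, -1.190966, 0.839828)
  k4: at (p, q) = (0.051728, 1.524754), (dp/dtau, dq/dtau) = (1.666704, 1.874674); Gamma_ppp = 0.000000, Gamma_ppq = 0.000000, Gamma_pqq = 0.350507, Gamma_qpp = 0.000000, Gamma_qpq = -0.134259, Gamma_qqq = 0.000000; k4 = (1.666704, 1.874674, -1.231823, 0.838994)
  Y <- Y + (h/6)(k1 + 2k2 + 2k3 + k4): p = 0.0518, q = 1.5247, dp/dtau = 1.6667, dq/dtau = 1.8747
step 4:
  k1: at (p, q) = (0.051794, 1.524749), (dp/dtau, dq/dtau) = (1.666726, 1.874693); Gamma_ppp = 0.000000, Gamma_ppq = 0.000000, Gamma_pqq = 0.350504, Gamma_qpp = 0.000000, Gamma_qpq = -0.134261, Gamma_qqq = 0.000000; k1 = (1.666726, 1.874693, -1.231836, 0.839020)
  k2: at (p, q) = (0.135131, 1.618483), (dp/dtau, dq/dtau) = (1.605134, 1.916644); Gamma_ppp = 0.000000, Gamma_ppq = 0.000000, Gamma_pqq = 0.346582, Gamma_qpp = 0.000000, Gamma_qpq = -0.135780, Gamma_qqq = 0.000000; k2 = (1.605134, 1.916644, -1.273177, 0.835444)
  k3: at (p, q) = (0.132051, 1.620581), (dp/dtau, dq/dtau) = (1.603067, 1.916465); Gamma_ppp = 0.000000, Gamma_ppq = 0.000000, Gamma_pqq = 0.346727, Gamma_qpp = 0.000000, Gamma_qpq = -0.135723, Gamma_qqq = 0.000000; k3 = (1.603067, 1.916465, -1.273472, 0.833942)
  k4: at (p, q) = (0.212101, 1.716395), (dp/dtau, dq/dtau) = (1.539379, 1.958087); Gamma_ppp = 0.000000, Gamma_ppq = 0.000000, Gamma_pqq = 0.342960, Gamma_qpp = 0.000000, Gamma_qpq = -0.137214, Gamma_qqq = 0.000000; k4 = (1.539379, 1.958087, -1.314944, 0.827190)
  Y <- Y + (h/6)(k1 + 2k2 + 2k3 + k4): p = 0.2122, q = 1.7164, dp/dtau = 1.5394, dq/dtau = 1.9581


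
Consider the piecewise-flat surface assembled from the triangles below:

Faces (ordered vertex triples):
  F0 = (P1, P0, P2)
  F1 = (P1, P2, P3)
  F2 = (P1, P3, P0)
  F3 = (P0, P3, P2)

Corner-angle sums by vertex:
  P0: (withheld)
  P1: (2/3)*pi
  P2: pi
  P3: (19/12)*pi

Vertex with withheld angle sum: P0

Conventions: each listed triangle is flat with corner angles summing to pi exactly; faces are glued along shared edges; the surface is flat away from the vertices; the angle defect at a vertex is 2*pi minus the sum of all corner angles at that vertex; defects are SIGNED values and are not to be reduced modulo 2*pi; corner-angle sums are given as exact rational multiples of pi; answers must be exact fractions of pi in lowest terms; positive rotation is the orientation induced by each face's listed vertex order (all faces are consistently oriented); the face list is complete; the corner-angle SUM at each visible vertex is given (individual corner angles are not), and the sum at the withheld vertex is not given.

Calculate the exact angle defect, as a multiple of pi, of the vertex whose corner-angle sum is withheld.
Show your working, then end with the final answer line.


V = 4, E = 6, F = 4; chi = V - E + F = 2
Gauss-Bonnet: total defect = 2*pi*chi = 4*pi; visible defects sum to (11/4)*pi

Answer: defect(P0) = (5/4)*pi


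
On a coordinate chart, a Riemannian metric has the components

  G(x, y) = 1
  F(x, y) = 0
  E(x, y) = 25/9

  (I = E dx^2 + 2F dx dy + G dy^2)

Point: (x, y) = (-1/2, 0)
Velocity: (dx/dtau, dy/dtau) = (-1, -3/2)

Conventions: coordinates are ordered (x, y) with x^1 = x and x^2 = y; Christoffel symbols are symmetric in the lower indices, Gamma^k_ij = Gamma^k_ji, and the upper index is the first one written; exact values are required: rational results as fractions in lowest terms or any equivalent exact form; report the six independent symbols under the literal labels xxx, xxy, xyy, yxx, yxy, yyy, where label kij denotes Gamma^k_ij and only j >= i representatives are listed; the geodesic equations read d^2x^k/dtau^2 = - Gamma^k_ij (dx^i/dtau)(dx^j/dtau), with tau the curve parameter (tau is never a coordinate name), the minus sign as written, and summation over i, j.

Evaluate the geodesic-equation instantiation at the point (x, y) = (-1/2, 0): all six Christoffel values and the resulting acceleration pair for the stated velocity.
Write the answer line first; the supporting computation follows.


Answer: Gamma_xxx = 0, Gamma_xxy = 0, Gamma_xyy = 0, Gamma_yxx = 0, Gamma_yxy = 0, Gamma_yyy = 0; accelerations (d^2x/dtau^2, d^2y/dtau^2) = (0, 0)

E = 25/9, F = 0, G = 1 at the point
E_x = 0, E_y = 0, F_x = 0, F_y = 0, G_x = 0, G_y = 0
EG - F^2 = 25/9;  g^inv = (9/25) * [[1, 0], [0, 25/9]]
first-kind symbols [ij,l] = (1/2)(d_i g_jl + d_j g_il - d_l g_ij): [xx,x] = E_x/2 = 0, [xx,y] = F_x - E_y/2 = 0, [xy,x] = E_y/2 = 0, [xy,y] = G_x/2 = 0, [yy,x] = F_y - G_x/2 = 0, [yy,y] = G_y/2 = 0
Gamma^x_ij = (G*[ij,x] - F*[ij,y])/(EG - F^2), Gamma^y_ij = (E*[ij,y] - F*[ij,x])/(EG - F^2)
Gamma_xxx = 0, Gamma_xxy = 0, Gamma_xyy = 0, Gamma_yxx = 0, Gamma_yxy = 0, Gamma_yyy = 0
d^2x/dtau^2 = -(Gamma_xxx*(-1)^2 + 2*Gamma_xxy*(-1)*(-3/2) + Gamma_xyy*(-3/2)^2) = 0
d^2y/dtau^2 = -(Gamma_yxx*(-1)^2 + 2*Gamma_yxy*(-1)*(-3/2) + Gamma_yyy*(-3/2)^2) = 0


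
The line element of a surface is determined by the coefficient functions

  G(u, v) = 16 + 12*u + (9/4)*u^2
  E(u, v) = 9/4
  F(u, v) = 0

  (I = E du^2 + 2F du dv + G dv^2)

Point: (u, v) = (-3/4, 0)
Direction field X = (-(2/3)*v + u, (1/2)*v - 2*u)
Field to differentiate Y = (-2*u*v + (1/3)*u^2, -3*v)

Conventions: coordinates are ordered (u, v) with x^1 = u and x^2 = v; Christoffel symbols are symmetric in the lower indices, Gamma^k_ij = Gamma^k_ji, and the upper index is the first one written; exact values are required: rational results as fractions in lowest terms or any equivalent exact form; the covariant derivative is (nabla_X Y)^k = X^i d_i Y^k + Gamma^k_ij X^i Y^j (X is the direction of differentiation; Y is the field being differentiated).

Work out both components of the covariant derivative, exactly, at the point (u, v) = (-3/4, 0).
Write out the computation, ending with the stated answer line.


E = 9/4, F = 0, G = 529/64 at the point
E_u = 0, E_v = 0, F_u = 0, F_v = 0, G_u = 69/8, G_v = 0
EG - F^2 = 4761/256;  g^inv = (256/4761) * [[529/64, 0], [0, 9/4]]
first-kind symbols [ij,l] = (1/2)(d_i g_jl + d_j g_il - d_l g_ij): [uu,u] = E_u/2 = 0, [uu,v] = F_u - E_v/2 = 0, [uv,u] = E_v/2 = 0, [uv,v] = G_u/2 = 69/16, [vv,u] = F_v - G_u/2 = -69/16, [vv,v] = G_v/2 = 0
Gamma^u_ij = (G*[ij,u] - F*[ij,v])/(EG - F^2), Gamma^v_ij = (E*[ij,v] - F*[ij,u])/(EG - F^2)
Gamma_uuu = 0, Gamma_uuv = 0, Gamma_uvv = -23/12, Gamma_vuu = 0, Gamma_vuv = 12/23, Gamma_vvv = 0
X = (-3/4, 3/2), Y = (3/16, 0) at the point

Answer: (nabla_X Y)^u = 21/8, (nabla_X Y)^v = -801/184


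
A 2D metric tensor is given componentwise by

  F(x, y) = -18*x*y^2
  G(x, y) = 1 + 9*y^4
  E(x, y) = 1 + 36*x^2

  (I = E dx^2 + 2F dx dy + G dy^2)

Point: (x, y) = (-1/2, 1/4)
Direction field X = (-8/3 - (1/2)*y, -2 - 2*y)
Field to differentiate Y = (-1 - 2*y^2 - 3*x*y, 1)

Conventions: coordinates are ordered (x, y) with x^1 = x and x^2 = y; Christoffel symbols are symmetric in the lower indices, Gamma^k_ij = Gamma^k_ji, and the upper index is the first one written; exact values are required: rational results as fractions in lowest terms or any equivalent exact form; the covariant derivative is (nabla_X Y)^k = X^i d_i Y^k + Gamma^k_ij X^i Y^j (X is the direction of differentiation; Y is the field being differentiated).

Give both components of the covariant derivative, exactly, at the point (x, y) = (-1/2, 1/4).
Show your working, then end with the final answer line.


E = 10, F = 9/16, G = 265/256 at the point
E_x = -36, E_y = 0, F_x = -9/8, F_y = 9/2, G_x = 0, G_y = 9/16
EG - F^2 = 2569/256;  g^inv = (256/2569) * [[265/256, -9/16], [-9/16, 10]]
first-kind symbols [ij,l] = (1/2)(d_i g_jl + d_j g_il - d_l g_ij): [xx,x] = E_x/2 = -18, [xx,y] = F_x - E_y/2 = -9/8, [xy,x] = E_y/2 = 0, [xy,y] = G_x/2 = 0, [yy,x] = F_y - G_x/2 = 9/2, [yy,y] = G_y/2 = 9/32
Gamma^x_ij = (G*[ij,x] - F*[ij,y])/(EG - F^2), Gamma^y_ij = (E*[ij,y] - F*[ij,x])/(EG - F^2)
Gamma_xxx = -4608/2569, Gamma_xxy = 0, Gamma_xyy = 1152/2569, Gamma_yxx = -288/2569, Gamma_yxy = 0, Gamma_yyy = 72/2569
X = (-67/24, -5/2), Y = (-3/4, 1) at the point

Answer: (nabla_X Y)^x = -331533/82208, (nabla_X Y)^y = -783/2569


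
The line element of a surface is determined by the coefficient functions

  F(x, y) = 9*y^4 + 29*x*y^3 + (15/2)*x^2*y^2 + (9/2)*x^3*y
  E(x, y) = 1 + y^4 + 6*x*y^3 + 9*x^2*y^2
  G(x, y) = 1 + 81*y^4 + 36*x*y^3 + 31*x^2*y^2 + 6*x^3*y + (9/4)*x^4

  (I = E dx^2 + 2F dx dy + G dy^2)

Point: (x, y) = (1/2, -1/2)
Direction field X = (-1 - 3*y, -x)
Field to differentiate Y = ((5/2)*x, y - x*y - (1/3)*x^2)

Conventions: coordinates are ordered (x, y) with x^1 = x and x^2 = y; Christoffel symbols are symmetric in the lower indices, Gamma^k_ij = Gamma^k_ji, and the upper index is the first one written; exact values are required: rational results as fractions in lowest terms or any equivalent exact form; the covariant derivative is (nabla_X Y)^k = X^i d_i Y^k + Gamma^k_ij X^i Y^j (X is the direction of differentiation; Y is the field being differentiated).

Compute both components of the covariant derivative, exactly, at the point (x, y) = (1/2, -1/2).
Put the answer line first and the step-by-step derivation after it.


Answer: (nabla_X Y)^x = 6559/4428, (nabla_X Y)^y = -2545/2214

E = 5/4, F = -17/16, G = 353/64 at the point
E_x = 3/2, E_y = -1/2, F_x = -55/16, F_y = 81/16, G_x = 17/8, G_y = -34
EG - F^2 = 369/64;  g^inv = (64/369) * [[353/64, 17/16], [17/16, 5/4]]
first-kind symbols [ij,l] = (1/2)(d_i g_jl + d_j g_il - d_l g_ij): [xx,x] = E_x/2 = 3/4, [xx,y] = F_x - E_y/2 = -51/16, [xy,x] = E_y/2 = -1/4, [xy,y] = G_x/2 = 17/16, [yy,x] = F_y - G_x/2 = 4, [yy,y] = G_y/2 = -17
Gamma^x_ij = (G*[ij,x] - F*[ij,y])/(EG - F^2), Gamma^y_ij = (E*[ij,y] - F*[ij,x])/(EG - F^2)
Gamma_xxx = 16/123, Gamma_xxy = -16/369, Gamma_xyy = 256/369, Gamma_yxx = -68/123, Gamma_yxy = 68/369, Gamma_yyy = -1088/369
X = (1/2, -1/2), Y = (5/4, -1/3) at the point


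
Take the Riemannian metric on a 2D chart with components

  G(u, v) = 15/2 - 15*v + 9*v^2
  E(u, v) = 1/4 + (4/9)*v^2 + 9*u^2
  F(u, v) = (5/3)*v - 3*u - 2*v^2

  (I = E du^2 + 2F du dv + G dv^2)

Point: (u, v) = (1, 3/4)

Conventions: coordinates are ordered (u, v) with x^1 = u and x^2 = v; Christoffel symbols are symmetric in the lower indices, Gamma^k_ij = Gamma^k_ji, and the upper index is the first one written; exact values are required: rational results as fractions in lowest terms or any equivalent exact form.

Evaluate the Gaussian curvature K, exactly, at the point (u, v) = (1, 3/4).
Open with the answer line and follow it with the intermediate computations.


Answer: K = -12672/72361

E = 19/2, F = -23/8, G = 21/16, EG - F^2 = 269/64 at the point
E_u = 18, E_v = 2/3, F_u = -3, F_v = -4/3, G_u = 0, G_v = -3/2
E_vv = 8/9, F_uv = 0, G_uu = 0
The intrinsic route: Brioschi's K = (det M1 - det M2)/(EG - F^2)^2.
M1 = [[-E_vv/2 + F_uv - G_uu/2, E_u/2, F_u - E_v/2], [F_v - G_u/2, E, F], [G_v/2, F, G]] = [[-4/9, 9, -10/3], [-4/3, 19/2, -23/8], [-3/4, -23/8, 21/16]]; det M1 = -311/96
M2 = [[0, E_v/2, G_u/2], [E_v/2, E, F], [G_u/2, F, G]] = [[0, 1/3, 0], [1/3, 19/2, -23/8], [0, -23/8, 21/16]]; det M2 = -7/48
det M1 - det M2 = -99/32; K = -99/32 / (269/64)^2 = -12672/72361


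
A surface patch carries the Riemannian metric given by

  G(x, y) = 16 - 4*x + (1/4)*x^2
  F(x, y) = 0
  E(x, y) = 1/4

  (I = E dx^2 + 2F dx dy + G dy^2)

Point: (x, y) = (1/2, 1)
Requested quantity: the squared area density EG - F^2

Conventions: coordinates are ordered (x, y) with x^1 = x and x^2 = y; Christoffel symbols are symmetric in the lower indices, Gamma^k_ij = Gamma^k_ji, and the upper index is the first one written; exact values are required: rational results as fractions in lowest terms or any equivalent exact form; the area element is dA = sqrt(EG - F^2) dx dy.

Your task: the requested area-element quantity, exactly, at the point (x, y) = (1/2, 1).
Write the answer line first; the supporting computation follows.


Answer: EG - F^2 = 225/64

E = 1/4, F = 0, G = 225/16; EG - F^2 = 225/64


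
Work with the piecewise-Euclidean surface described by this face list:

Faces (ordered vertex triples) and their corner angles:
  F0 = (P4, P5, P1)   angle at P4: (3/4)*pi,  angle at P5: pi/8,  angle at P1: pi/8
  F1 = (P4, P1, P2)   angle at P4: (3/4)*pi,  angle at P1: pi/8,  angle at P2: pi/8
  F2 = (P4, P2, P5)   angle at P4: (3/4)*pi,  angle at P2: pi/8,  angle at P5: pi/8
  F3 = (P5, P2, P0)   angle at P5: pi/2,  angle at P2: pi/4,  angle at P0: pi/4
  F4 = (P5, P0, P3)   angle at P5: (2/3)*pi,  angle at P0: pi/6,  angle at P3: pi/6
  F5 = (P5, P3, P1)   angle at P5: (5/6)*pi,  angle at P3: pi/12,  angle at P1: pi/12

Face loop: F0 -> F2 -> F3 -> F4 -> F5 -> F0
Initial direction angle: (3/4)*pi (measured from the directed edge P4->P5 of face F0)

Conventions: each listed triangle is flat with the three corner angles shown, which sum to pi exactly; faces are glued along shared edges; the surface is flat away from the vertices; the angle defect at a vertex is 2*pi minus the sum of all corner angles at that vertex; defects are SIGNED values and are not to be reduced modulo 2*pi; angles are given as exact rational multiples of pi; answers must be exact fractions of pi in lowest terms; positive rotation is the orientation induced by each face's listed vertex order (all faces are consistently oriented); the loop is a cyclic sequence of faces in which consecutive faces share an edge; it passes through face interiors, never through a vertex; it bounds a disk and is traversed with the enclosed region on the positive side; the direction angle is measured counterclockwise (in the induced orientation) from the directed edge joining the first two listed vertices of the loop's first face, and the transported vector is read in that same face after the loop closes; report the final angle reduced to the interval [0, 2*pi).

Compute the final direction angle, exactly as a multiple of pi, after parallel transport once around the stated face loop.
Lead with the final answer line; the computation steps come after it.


Answer: final direction angle = pi/2

enclosed vertex P5: corner angles sum to (9/4)*pi, defect = 2*pi - (9/4)*pi = -pi/4
the rotation equals the total enclosed defect, so the final angle is initial + defects (mod 2*pi)
final angle = (3/4)*pi - pi/4 = pi/2 (mod 2*pi)


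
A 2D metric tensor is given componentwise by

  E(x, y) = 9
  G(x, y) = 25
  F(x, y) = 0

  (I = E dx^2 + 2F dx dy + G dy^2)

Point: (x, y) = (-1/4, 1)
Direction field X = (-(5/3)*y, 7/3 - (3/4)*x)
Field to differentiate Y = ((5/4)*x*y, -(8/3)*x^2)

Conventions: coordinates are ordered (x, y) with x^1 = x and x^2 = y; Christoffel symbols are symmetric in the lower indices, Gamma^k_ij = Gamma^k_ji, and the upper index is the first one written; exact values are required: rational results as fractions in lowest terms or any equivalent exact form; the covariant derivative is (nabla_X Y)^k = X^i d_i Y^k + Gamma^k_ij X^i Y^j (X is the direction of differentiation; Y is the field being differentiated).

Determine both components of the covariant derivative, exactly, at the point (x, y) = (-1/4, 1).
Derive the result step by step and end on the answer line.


E = 9, F = 0, G = 25 at the point
E_x = 0, E_y = 0, F_x = 0, F_y = 0, G_x = 0, G_y = 0
EG - F^2 = 225;  g^inv = (1/225) * [[25, 0], [0, 9]]
first-kind symbols [ij,l] = (1/2)(d_i g_jl + d_j g_il - d_l g_ij): [xx,x] = E_x/2 = 0, [xx,y] = F_x - E_y/2 = 0, [xy,x] = E_y/2 = 0, [xy,y] = G_x/2 = 0, [yy,x] = F_y - G_x/2 = 0, [yy,y] = G_y/2 = 0
Gamma^x_ij = (G*[ij,x] - F*[ij,y])/(EG - F^2), Gamma^y_ij = (E*[ij,y] - F*[ij,x])/(EG - F^2)
Gamma_xxx = 0, Gamma_xxy = 0, Gamma_xyy = 0, Gamma_yxx = 0, Gamma_yxy = 0, Gamma_yyy = 0
X = (-5/3, 121/48), Y = (-5/16, -1/6) at the point

Answer: (nabla_X Y)^x = -735/256, (nabla_X Y)^y = -20/9


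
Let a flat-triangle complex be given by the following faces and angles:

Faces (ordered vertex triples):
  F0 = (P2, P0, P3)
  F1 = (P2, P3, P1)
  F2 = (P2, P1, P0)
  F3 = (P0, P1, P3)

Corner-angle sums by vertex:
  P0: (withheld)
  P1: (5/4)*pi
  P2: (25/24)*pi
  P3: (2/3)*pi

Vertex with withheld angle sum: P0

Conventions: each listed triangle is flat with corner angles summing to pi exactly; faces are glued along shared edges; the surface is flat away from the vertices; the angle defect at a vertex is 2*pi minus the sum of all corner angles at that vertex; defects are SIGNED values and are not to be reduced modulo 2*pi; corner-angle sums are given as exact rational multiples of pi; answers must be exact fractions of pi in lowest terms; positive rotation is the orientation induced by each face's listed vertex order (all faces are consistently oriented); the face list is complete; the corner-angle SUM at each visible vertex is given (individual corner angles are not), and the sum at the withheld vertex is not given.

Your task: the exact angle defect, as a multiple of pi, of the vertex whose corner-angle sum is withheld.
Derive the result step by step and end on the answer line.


V = 4, E = 6, F = 4; chi = V - E + F = 2
Gauss-Bonnet: total defect = 2*pi*chi = 4*pi; visible defects sum to (73/24)*pi

Answer: defect(P0) = (23/24)*pi


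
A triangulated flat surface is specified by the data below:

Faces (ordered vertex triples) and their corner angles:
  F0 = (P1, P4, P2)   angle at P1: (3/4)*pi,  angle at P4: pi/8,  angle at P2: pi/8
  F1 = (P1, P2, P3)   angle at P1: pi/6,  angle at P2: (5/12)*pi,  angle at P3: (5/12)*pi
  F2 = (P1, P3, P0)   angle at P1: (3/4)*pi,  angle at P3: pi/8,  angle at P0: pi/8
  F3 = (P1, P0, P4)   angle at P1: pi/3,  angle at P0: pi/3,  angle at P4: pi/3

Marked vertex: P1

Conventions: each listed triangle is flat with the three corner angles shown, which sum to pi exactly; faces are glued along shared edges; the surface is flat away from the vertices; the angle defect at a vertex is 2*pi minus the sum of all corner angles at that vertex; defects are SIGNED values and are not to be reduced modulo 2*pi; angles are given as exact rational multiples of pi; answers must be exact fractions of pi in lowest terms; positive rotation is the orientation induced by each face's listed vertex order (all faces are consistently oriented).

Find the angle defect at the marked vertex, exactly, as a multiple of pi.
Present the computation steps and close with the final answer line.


Sum of corner angles at P1: 2*pi
defect = 2*pi - 2*pi

Answer: defect(P1) = 0


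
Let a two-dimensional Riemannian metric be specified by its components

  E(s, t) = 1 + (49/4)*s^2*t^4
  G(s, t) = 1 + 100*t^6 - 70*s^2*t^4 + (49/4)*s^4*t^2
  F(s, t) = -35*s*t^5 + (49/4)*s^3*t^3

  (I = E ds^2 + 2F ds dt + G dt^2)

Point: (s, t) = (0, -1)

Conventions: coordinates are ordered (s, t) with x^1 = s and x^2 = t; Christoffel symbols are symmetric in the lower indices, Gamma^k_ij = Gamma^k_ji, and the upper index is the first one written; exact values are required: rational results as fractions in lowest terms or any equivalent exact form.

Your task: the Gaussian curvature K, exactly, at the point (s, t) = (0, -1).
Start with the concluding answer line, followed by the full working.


Answer: K = -105/10201

E = 1, F = 0, G = 101, EG - F^2 = 101 at the point
E_s = 0, E_t = 0, F_s = 35, F_t = 0, G_s = 0, G_t = -600
E_tt = 0, F_st = -175, G_ss = -140
Apply the Brioschi formula K = (det M1 - det M2)/(EG - F^2)^2 over the derivative matrices of E, F, G.
M1 = [[-E_tt/2 + F_st - G_ss/2, E_s/2, F_s - E_t/2], [F_t - G_s/2, E, F], [G_t/2, F, G]] = [[-105, 0, 35], [0, 1, 0], [-300, 0, 101]]; det M1 = -105
M2 = [[0, E_t/2, G_s/2], [E_t/2, E, F], [G_s/2, F, G]] = [[0, 0, 0], [0, 1, 0], [0, 0, 101]]; det M2 = 0
det M1 - det M2 = -105; K = -105 / (101)^2 = -105/10201


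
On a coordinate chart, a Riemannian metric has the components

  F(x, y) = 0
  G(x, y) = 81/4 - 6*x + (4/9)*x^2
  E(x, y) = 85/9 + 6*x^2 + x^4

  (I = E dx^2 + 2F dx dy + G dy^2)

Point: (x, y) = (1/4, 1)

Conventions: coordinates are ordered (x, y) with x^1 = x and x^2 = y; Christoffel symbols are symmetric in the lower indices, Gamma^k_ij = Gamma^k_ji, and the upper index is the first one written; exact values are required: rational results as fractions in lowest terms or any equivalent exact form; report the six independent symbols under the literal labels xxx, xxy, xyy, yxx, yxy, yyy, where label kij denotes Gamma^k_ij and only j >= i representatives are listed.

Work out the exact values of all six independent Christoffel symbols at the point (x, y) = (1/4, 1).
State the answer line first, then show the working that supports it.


Answer: Gamma_xxx = 3528/22633, Gamma_xxy = 0, Gamma_xyy = 512/1741, Gamma_yxx = 0, Gamma_yxy = -2/13, Gamma_yyy = 0

E = 22633/2304, F = 0, G = 169/9 at the point
E_x = 49/16, E_y = 0, F_x = 0, F_y = 0, G_x = -52/9, G_y = 0
EG - F^2 = 3824977/20736;  g^inv = (20736/3824977) * [[169/9, 0], [0, 22633/2304]]
first-kind symbols [ij,l] = (1/2)(d_i g_jl + d_j g_il - d_l g_ij): [xx,x] = E_x/2 = 49/32, [xx,y] = F_x - E_y/2 = 0, [xy,x] = E_y/2 = 0, [xy,y] = G_x/2 = -26/9, [yy,x] = F_y - G_x/2 = 26/9, [yy,y] = G_y/2 = 0
Gamma^x_ij = (G*[ij,x] - F*[ij,y])/(EG - F^2), Gamma^y_ij = (E*[ij,y] - F*[ij,x])/(EG - F^2)


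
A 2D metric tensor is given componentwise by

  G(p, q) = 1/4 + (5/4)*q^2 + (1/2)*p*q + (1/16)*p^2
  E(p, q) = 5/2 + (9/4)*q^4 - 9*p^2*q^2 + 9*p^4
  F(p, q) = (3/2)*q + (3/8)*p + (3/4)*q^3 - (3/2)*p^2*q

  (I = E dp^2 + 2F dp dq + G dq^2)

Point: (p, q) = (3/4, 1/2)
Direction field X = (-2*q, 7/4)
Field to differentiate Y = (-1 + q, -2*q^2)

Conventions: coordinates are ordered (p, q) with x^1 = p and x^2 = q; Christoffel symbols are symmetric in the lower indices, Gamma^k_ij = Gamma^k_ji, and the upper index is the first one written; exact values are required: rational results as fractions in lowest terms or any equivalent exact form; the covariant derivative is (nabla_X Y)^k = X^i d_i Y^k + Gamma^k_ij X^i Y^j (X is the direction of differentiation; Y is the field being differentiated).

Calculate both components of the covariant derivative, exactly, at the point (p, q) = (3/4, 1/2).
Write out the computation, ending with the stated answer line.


E = 1081/256, F = 45/64, G = 201/256 at the point
E_p = 189/16, E_q = -63/16, F_p = -3/4, F_q = 39/32, G_p = 11/32, G_q = 13/8
EG - F^2 = 184881/65536;  g^inv = (65536/184881) * [[201/256, -45/64], [-45/64, 1081/256]]
first-kind symbols [ij,l] = (1/2)(d_i g_jl + d_j g_il - d_l g_ij): [pp,p] = E_p/2 = 189/32, [pp,q] = F_p - E_q/2 = 39/32, [pq,p] = E_q/2 = -63/32, [pq,q] = G_p/2 = 11/64, [qq,p] = F_q - G_p/2 = 67/64, [qq,q] = G_q/2 = 13/16
Gamma^p_ij = (G*[ij,p] - F*[ij,q])/(EG - F^2), Gamma^q_ij = (E*[ij,q] - F*[ij,p])/(EG - F^2)
Gamma_ppp = 82584/61627, Gamma_ppq = -36408/61627, Gamma_pqq = 5476/61627, Gamma_qpp = 21704/61627, Gamma_qpq = 138284/184881, Gamma_qqq = 176608/184881
X = (-1, 7/4), Y = (-1/2, -1/2) at the point

Answer: (nabla_X Y)^p = 632003/246508, (nabla_X Y)^q = -820916/184881
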